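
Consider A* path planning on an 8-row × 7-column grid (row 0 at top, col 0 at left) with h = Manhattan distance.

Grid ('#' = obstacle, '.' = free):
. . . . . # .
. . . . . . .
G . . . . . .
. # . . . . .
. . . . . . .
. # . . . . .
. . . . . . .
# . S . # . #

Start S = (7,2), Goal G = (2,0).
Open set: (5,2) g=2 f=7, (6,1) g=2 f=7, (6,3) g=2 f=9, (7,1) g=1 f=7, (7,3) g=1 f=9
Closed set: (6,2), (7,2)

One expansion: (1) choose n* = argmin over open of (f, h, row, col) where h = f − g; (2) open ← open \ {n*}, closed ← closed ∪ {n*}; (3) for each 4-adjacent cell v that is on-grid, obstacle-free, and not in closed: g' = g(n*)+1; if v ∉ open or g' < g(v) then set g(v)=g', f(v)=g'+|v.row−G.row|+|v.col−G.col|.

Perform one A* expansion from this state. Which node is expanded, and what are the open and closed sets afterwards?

step 1: expand (5,2) (f=7, h=5) → closed; open now [(4,2) g=3 f=7, (5,3) g=3 f=9, (6,1) g=2 f=7, (6,3) g=2 f=9, (7,1) g=1 f=7, (7,3) g=1 f=9]

expanded=(5,2); open=[(4,2) g=3 f=7, (5,3) g=3 f=9, (6,1) g=2 f=7, (6,3) g=2 f=9, (7,1) g=1 f=7, (7,3) g=1 f=9]; closed=[(5,2), (6,2), (7,2)]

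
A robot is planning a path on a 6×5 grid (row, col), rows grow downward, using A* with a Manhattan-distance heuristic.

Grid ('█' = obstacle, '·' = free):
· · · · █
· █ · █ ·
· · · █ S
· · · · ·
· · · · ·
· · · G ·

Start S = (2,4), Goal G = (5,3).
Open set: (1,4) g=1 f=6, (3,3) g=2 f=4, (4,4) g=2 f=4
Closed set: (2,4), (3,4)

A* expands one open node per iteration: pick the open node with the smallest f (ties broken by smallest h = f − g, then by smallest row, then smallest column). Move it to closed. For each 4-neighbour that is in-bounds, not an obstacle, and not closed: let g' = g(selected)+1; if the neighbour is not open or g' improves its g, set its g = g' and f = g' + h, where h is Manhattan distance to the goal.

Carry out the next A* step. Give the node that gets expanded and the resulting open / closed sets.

step 1: expand (3,3) (f=4, h=2) → closed; open now [(1,4) g=1 f=6, (3,2) g=3 f=6, (4,3) g=3 f=4, (4,4) g=2 f=4]

expanded=(3,3); open=[(1,4) g=1 f=6, (3,2) g=3 f=6, (4,3) g=3 f=4, (4,4) g=2 f=4]; closed=[(2,4), (3,3), (3,4)]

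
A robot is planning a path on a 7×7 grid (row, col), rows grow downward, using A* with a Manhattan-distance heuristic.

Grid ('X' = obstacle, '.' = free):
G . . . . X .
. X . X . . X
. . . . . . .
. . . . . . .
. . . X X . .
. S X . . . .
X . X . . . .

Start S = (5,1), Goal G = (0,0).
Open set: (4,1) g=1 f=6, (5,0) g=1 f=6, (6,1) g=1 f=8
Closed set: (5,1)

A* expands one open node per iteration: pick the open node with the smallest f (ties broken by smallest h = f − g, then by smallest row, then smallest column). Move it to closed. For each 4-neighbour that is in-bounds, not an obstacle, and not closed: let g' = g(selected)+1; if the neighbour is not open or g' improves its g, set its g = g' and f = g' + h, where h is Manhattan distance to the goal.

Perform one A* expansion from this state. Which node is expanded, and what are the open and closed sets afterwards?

step 1: expand (4,1) (f=6, h=5) → closed; open now [(3,1) g=2 f=6, (4,0) g=2 f=6, (4,2) g=2 f=8, (5,0) g=1 f=6, (6,1) g=1 f=8]

expanded=(4,1); open=[(3,1) g=2 f=6, (4,0) g=2 f=6, (4,2) g=2 f=8, (5,0) g=1 f=6, (6,1) g=1 f=8]; closed=[(4,1), (5,1)]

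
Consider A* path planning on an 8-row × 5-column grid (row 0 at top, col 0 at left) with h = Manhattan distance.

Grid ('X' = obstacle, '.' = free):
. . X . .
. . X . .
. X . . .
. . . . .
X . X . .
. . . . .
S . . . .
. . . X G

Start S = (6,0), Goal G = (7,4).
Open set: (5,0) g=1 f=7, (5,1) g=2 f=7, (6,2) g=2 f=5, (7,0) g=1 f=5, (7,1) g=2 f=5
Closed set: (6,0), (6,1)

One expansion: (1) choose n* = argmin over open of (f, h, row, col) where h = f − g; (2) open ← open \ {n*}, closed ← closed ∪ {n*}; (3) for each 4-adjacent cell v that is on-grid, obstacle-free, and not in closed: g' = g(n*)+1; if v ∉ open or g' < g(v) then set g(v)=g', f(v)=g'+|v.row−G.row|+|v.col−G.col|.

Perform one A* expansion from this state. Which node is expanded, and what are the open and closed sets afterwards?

step 1: expand (6,2) (f=5, h=3) → closed; open now [(5,0) g=1 f=7, (5,1) g=2 f=7, (5,2) g=3 f=7, (6,3) g=3 f=5, (7,0) g=1 f=5, (7,1) g=2 f=5, (7,2) g=3 f=5]

expanded=(6,2); open=[(5,0) g=1 f=7, (5,1) g=2 f=7, (5,2) g=3 f=7, (6,3) g=3 f=5, (7,0) g=1 f=5, (7,1) g=2 f=5, (7,2) g=3 f=5]; closed=[(6,0), (6,1), (6,2)]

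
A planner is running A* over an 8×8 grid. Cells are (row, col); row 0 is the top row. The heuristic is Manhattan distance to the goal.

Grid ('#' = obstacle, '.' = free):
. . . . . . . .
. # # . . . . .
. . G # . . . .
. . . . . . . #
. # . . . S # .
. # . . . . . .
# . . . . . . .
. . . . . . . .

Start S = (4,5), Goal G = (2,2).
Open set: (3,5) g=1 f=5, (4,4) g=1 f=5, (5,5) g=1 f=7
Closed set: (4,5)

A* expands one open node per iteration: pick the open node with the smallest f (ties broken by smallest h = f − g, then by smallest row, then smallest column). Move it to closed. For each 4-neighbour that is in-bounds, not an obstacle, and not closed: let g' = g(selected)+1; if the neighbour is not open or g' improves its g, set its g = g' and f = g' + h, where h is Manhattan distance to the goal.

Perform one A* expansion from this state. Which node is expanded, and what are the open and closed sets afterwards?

step 1: expand (3,5) (f=5, h=4) → closed; open now [(2,5) g=2 f=5, (3,4) g=2 f=5, (3,6) g=2 f=7, (4,4) g=1 f=5, (5,5) g=1 f=7]

expanded=(3,5); open=[(2,5) g=2 f=5, (3,4) g=2 f=5, (3,6) g=2 f=7, (4,4) g=1 f=5, (5,5) g=1 f=7]; closed=[(3,5), (4,5)]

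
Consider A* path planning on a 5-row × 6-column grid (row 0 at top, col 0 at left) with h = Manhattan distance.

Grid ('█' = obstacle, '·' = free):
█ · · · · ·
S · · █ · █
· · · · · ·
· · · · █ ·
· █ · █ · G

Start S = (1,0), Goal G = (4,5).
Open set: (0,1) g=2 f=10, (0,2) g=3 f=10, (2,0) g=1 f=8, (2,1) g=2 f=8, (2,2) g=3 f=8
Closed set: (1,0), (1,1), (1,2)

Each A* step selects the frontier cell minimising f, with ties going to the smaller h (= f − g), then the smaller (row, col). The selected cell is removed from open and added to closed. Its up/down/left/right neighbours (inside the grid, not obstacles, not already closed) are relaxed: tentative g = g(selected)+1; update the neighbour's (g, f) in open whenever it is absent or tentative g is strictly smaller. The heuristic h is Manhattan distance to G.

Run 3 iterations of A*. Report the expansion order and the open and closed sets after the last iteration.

order=[(2,2) → (2,3) → (2,4)]; open=[(0,1) g=2 f=10, (0,2) g=3 f=10, (1,4) g=6 f=10, (2,0) g=1 f=8, (2,1) g=2 f=8, (2,5) g=6 f=8, (3,2) g=4 f=8, (3,3) g=5 f=8]; closed=[(1,0), (1,1), (1,2), (2,2), (2,3), (2,4)]

step 1: expand (2,2) (f=8, h=5) → closed; open now [(0,1) g=2 f=10, (0,2) g=3 f=10, (2,0) g=1 f=8, (2,1) g=2 f=8, (2,3) g=4 f=8, (3,2) g=4 f=8]
step 2: expand (2,3) (f=8, h=4) → closed; open now [(0,1) g=2 f=10, (0,2) g=3 f=10, (2,0) g=1 f=8, (2,1) g=2 f=8, (2,4) g=5 f=8, (3,2) g=4 f=8, (3,3) g=5 f=8]
step 3: expand (2,4) (f=8, h=3) → closed; open now [(0,1) g=2 f=10, (0,2) g=3 f=10, (1,4) g=6 f=10, (2,0) g=1 f=8, (2,1) g=2 f=8, (2,5) g=6 f=8, (3,2) g=4 f=8, (3,3) g=5 f=8]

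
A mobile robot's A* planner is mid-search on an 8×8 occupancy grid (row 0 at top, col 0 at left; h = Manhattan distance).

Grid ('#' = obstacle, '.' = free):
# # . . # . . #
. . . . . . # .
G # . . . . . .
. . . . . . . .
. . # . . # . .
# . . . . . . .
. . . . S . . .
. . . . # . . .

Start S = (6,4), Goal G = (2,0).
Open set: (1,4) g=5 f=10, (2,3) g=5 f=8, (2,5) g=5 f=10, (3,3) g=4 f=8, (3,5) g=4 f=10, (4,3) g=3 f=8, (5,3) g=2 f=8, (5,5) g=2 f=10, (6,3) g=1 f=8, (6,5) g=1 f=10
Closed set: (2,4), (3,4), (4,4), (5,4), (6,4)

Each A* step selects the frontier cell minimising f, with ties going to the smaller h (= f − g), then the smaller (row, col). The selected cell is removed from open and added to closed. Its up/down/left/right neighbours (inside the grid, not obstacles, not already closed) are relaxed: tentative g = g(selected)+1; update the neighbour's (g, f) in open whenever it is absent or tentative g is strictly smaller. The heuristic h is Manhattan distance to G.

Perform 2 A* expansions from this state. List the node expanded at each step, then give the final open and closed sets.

order=[(2,3) → (2,2)]; open=[(1,2) g=7 f=10, (1,3) g=6 f=10, (1,4) g=5 f=10, (2,5) g=5 f=10, (3,2) g=7 f=10, (3,3) g=4 f=8, (3,5) g=4 f=10, (4,3) g=3 f=8, (5,3) g=2 f=8, (5,5) g=2 f=10, (6,3) g=1 f=8, (6,5) g=1 f=10]; closed=[(2,2), (2,3), (2,4), (3,4), (4,4), (5,4), (6,4)]

step 1: expand (2,3) (f=8, h=3) → closed; open now [(1,3) g=6 f=10, (1,4) g=5 f=10, (2,2) g=6 f=8, (2,5) g=5 f=10, (3,3) g=4 f=8, (3,5) g=4 f=10, (4,3) g=3 f=8, (5,3) g=2 f=8, (5,5) g=2 f=10, (6,3) g=1 f=8, (6,5) g=1 f=10]
step 2: expand (2,2) (f=8, h=2) → closed; open now [(1,2) g=7 f=10, (1,3) g=6 f=10, (1,4) g=5 f=10, (2,5) g=5 f=10, (3,2) g=7 f=10, (3,3) g=4 f=8, (3,5) g=4 f=10, (4,3) g=3 f=8, (5,3) g=2 f=8, (5,5) g=2 f=10, (6,3) g=1 f=8, (6,5) g=1 f=10]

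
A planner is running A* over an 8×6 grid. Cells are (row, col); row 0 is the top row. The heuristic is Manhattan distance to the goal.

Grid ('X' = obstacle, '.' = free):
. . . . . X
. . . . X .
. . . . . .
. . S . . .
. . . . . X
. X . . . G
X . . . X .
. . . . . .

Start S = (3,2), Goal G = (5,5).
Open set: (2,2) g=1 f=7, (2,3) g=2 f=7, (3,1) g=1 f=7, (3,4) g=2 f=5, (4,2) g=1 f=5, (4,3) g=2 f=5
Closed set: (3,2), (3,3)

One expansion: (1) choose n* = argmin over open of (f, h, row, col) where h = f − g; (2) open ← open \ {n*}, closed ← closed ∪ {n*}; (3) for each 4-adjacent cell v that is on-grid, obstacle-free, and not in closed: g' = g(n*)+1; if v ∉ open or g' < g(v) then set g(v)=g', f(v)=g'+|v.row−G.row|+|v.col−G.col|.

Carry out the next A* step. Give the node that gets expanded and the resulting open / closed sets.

expanded=(3,4); open=[(2,2) g=1 f=7, (2,3) g=2 f=7, (2,4) g=3 f=7, (3,1) g=1 f=7, (3,5) g=3 f=5, (4,2) g=1 f=5, (4,3) g=2 f=5, (4,4) g=3 f=5]; closed=[(3,2), (3,3), (3,4)]

step 1: expand (3,4) (f=5, h=3) → closed; open now [(2,2) g=1 f=7, (2,3) g=2 f=7, (2,4) g=3 f=7, (3,1) g=1 f=7, (3,5) g=3 f=5, (4,2) g=1 f=5, (4,3) g=2 f=5, (4,4) g=3 f=5]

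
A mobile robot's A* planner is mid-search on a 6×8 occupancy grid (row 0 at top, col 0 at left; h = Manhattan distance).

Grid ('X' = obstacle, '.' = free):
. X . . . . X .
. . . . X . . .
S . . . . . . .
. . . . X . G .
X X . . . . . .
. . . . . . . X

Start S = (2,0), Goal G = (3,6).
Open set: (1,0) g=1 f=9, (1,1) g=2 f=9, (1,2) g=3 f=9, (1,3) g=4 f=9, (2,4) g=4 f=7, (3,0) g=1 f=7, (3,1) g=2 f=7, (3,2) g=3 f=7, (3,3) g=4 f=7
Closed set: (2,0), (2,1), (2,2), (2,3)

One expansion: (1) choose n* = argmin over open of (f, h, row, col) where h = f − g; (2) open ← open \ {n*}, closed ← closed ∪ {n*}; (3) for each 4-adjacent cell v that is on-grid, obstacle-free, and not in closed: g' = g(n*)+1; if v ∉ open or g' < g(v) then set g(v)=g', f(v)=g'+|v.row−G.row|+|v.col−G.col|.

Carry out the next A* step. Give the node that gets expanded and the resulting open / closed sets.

step 1: expand (2,4) (f=7, h=3) → closed; open now [(1,0) g=1 f=9, (1,1) g=2 f=9, (1,2) g=3 f=9, (1,3) g=4 f=9, (2,5) g=5 f=7, (3,0) g=1 f=7, (3,1) g=2 f=7, (3,2) g=3 f=7, (3,3) g=4 f=7]

expanded=(2,4); open=[(1,0) g=1 f=9, (1,1) g=2 f=9, (1,2) g=3 f=9, (1,3) g=4 f=9, (2,5) g=5 f=7, (3,0) g=1 f=7, (3,1) g=2 f=7, (3,2) g=3 f=7, (3,3) g=4 f=7]; closed=[(2,0), (2,1), (2,2), (2,3), (2,4)]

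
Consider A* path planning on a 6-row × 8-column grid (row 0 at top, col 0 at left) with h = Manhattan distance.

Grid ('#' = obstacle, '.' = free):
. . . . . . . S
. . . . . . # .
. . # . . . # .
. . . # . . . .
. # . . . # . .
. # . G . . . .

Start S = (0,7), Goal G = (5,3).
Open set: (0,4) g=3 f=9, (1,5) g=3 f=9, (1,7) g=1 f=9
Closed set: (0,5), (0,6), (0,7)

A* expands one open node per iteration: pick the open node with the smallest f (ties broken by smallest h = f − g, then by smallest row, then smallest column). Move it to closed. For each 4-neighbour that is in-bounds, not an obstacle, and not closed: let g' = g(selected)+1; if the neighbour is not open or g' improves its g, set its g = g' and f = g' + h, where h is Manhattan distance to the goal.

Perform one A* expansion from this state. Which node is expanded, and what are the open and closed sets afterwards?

step 1: expand (0,4) (f=9, h=6) → closed; open now [(0,3) g=4 f=9, (1,4) g=4 f=9, (1,5) g=3 f=9, (1,7) g=1 f=9]

expanded=(0,4); open=[(0,3) g=4 f=9, (1,4) g=4 f=9, (1,5) g=3 f=9, (1,7) g=1 f=9]; closed=[(0,4), (0,5), (0,6), (0,7)]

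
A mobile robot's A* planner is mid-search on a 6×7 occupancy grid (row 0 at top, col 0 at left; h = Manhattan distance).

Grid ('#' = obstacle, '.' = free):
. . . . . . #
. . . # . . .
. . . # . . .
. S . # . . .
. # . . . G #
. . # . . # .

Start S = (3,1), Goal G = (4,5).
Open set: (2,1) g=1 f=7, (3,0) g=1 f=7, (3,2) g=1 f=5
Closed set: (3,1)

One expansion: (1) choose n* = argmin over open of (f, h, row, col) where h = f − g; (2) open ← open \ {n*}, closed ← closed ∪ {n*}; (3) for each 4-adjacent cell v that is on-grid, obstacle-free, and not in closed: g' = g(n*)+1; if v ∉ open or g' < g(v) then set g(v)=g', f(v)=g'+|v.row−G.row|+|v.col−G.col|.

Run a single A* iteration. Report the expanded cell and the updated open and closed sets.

expanded=(3,2); open=[(2,1) g=1 f=7, (2,2) g=2 f=7, (3,0) g=1 f=7, (4,2) g=2 f=5]; closed=[(3,1), (3,2)]

step 1: expand (3,2) (f=5, h=4) → closed; open now [(2,1) g=1 f=7, (2,2) g=2 f=7, (3,0) g=1 f=7, (4,2) g=2 f=5]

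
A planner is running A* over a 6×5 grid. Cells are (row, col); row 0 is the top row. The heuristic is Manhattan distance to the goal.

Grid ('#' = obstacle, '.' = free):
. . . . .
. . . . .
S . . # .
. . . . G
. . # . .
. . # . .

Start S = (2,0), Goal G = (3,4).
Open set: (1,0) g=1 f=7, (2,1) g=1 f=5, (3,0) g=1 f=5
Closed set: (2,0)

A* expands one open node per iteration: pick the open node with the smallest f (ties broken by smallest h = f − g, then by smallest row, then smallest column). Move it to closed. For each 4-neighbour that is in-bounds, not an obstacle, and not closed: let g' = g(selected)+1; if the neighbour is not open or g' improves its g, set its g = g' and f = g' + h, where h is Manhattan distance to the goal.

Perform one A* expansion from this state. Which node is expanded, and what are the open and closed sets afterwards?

expanded=(2,1); open=[(1,0) g=1 f=7, (1,1) g=2 f=7, (2,2) g=2 f=5, (3,0) g=1 f=5, (3,1) g=2 f=5]; closed=[(2,0), (2,1)]

step 1: expand (2,1) (f=5, h=4) → closed; open now [(1,0) g=1 f=7, (1,1) g=2 f=7, (2,2) g=2 f=5, (3,0) g=1 f=5, (3,1) g=2 f=5]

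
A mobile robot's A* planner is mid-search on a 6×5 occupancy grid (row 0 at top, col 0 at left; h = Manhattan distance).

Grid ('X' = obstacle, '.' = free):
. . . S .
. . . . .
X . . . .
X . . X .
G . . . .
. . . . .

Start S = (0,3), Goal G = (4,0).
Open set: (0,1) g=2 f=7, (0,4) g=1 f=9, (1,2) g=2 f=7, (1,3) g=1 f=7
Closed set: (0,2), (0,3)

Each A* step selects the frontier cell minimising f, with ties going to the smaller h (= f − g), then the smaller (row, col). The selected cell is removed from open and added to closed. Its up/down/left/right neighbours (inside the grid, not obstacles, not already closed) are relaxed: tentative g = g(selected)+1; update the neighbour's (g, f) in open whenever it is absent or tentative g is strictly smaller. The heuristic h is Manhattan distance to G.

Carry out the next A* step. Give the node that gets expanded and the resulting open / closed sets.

step 1: expand (0,1) (f=7, h=5) → closed; open now [(0,0) g=3 f=7, (0,4) g=1 f=9, (1,1) g=3 f=7, (1,2) g=2 f=7, (1,3) g=1 f=7]

expanded=(0,1); open=[(0,0) g=3 f=7, (0,4) g=1 f=9, (1,1) g=3 f=7, (1,2) g=2 f=7, (1,3) g=1 f=7]; closed=[(0,1), (0,2), (0,3)]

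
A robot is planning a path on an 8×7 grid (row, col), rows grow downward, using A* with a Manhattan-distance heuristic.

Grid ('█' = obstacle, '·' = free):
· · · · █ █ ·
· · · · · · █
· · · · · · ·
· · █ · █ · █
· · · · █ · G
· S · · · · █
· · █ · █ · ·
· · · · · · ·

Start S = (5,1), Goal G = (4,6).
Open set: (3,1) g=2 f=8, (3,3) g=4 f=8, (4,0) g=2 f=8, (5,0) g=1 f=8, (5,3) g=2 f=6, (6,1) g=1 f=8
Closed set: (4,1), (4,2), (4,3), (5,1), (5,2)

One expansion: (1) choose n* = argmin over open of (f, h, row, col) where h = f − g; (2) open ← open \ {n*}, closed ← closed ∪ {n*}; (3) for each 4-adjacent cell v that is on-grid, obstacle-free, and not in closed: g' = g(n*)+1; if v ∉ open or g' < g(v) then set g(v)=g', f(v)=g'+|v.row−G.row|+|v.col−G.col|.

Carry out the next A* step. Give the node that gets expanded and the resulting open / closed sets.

step 1: expand (5,3) (f=6, h=4) → closed; open now [(3,1) g=2 f=8, (3,3) g=4 f=8, (4,0) g=2 f=8, (5,0) g=1 f=8, (5,4) g=3 f=6, (6,1) g=1 f=8, (6,3) g=3 f=8]

expanded=(5,3); open=[(3,1) g=2 f=8, (3,3) g=4 f=8, (4,0) g=2 f=8, (5,0) g=1 f=8, (5,4) g=3 f=6, (6,1) g=1 f=8, (6,3) g=3 f=8]; closed=[(4,1), (4,2), (4,3), (5,1), (5,2), (5,3)]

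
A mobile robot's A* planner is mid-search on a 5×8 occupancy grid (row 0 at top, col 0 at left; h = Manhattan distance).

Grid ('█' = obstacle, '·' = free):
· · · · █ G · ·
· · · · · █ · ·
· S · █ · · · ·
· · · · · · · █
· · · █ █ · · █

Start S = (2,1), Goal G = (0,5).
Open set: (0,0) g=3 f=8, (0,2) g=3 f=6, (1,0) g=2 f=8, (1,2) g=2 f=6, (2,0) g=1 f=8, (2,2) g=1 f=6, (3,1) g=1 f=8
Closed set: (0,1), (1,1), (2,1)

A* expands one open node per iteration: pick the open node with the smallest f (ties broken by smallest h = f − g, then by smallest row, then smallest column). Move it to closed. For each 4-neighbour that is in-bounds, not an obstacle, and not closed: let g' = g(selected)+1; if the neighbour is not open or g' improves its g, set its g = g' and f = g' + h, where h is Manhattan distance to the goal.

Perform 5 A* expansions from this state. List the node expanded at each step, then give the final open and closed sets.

order=[(0,2) → (0,3) → (1,2) → (1,3) → (1,4)]; open=[(0,0) g=3 f=8, (1,0) g=2 f=8, (2,0) g=1 f=8, (2,2) g=1 f=6, (2,4) g=5 f=8, (3,1) g=1 f=8]; closed=[(0,1), (0,2), (0,3), (1,1), (1,2), (1,3), (1,4), (2,1)]

step 1: expand (0,2) (f=6, h=3) → closed; open now [(0,0) g=3 f=8, (0,3) g=4 f=6, (1,0) g=2 f=8, (1,2) g=2 f=6, (2,0) g=1 f=8, (2,2) g=1 f=6, (3,1) g=1 f=8]
step 2: expand (0,3) (f=6, h=2) → closed; open now [(0,0) g=3 f=8, (1,0) g=2 f=8, (1,2) g=2 f=6, (1,3) g=5 f=8, (2,0) g=1 f=8, (2,2) g=1 f=6, (3,1) g=1 f=8]
step 3: expand (1,2) (f=6, h=4) → closed; open now [(0,0) g=3 f=8, (1,0) g=2 f=8, (1,3) g=3 f=6, (2,0) g=1 f=8, (2,2) g=1 f=6, (3,1) g=1 f=8]
step 4: expand (1,3) (f=6, h=3) → closed; open now [(0,0) g=3 f=8, (1,0) g=2 f=8, (1,4) g=4 f=6, (2,0) g=1 f=8, (2,2) g=1 f=6, (3,1) g=1 f=8]
step 5: expand (1,4) (f=6, h=2) → closed; open now [(0,0) g=3 f=8, (1,0) g=2 f=8, (2,0) g=1 f=8, (2,2) g=1 f=6, (2,4) g=5 f=8, (3,1) g=1 f=8]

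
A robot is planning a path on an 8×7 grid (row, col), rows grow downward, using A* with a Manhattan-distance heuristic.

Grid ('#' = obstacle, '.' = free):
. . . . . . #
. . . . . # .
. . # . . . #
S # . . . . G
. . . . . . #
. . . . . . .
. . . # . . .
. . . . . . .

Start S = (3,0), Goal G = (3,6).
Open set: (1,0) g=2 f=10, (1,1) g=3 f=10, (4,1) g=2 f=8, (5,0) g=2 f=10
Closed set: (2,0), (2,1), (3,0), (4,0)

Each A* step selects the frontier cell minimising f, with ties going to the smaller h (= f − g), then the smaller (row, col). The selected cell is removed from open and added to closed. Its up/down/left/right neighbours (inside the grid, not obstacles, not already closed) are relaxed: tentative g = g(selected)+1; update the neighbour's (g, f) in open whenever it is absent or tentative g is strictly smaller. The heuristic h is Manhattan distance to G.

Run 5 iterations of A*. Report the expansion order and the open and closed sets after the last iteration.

step 1: expand (4,1) (f=8, h=6) → closed; open now [(1,0) g=2 f=10, (1,1) g=3 f=10, (4,2) g=3 f=8, (5,0) g=2 f=10, (5,1) g=3 f=10]
step 2: expand (4,2) (f=8, h=5) → closed; open now [(1,0) g=2 f=10, (1,1) g=3 f=10, (3,2) g=4 f=8, (4,3) g=4 f=8, (5,0) g=2 f=10, (5,1) g=3 f=10, (5,2) g=4 f=10]
step 3: expand (3,2) (f=8, h=4) → closed; open now [(1,0) g=2 f=10, (1,1) g=3 f=10, (3,3) g=5 f=8, (4,3) g=4 f=8, (5,0) g=2 f=10, (5,1) g=3 f=10, (5,2) g=4 f=10]
step 4: expand (3,3) (f=8, h=3) → closed; open now [(1,0) g=2 f=10, (1,1) g=3 f=10, (2,3) g=6 f=10, (3,4) g=6 f=8, (4,3) g=4 f=8, (5,0) g=2 f=10, (5,1) g=3 f=10, (5,2) g=4 f=10]
step 5: expand (3,4) (f=8, h=2) → closed; open now [(1,0) g=2 f=10, (1,1) g=3 f=10, (2,3) g=6 f=10, (2,4) g=7 f=10, (3,5) g=7 f=8, (4,3) g=4 f=8, (4,4) g=7 f=10, (5,0) g=2 f=10, (5,1) g=3 f=10, (5,2) g=4 f=10]

order=[(4,1) → (4,2) → (3,2) → (3,3) → (3,4)]; open=[(1,0) g=2 f=10, (1,1) g=3 f=10, (2,3) g=6 f=10, (2,4) g=7 f=10, (3,5) g=7 f=8, (4,3) g=4 f=8, (4,4) g=7 f=10, (5,0) g=2 f=10, (5,1) g=3 f=10, (5,2) g=4 f=10]; closed=[(2,0), (2,1), (3,0), (3,2), (3,3), (3,4), (4,0), (4,1), (4,2)]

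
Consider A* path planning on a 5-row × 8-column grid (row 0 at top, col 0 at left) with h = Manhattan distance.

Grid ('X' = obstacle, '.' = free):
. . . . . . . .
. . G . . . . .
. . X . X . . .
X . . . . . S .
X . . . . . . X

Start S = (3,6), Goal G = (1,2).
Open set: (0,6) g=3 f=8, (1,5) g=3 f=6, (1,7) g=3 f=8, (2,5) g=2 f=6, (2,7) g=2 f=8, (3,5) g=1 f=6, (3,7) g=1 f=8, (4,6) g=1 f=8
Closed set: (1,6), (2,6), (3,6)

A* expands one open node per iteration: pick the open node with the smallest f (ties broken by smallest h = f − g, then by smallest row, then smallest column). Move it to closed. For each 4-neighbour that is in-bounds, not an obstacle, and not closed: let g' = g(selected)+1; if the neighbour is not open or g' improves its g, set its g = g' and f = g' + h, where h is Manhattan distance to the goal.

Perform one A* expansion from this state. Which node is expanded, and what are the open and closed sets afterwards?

expanded=(1,5); open=[(0,5) g=4 f=8, (0,6) g=3 f=8, (1,4) g=4 f=6, (1,7) g=3 f=8, (2,5) g=2 f=6, (2,7) g=2 f=8, (3,5) g=1 f=6, (3,7) g=1 f=8, (4,6) g=1 f=8]; closed=[(1,5), (1,6), (2,6), (3,6)]

step 1: expand (1,5) (f=6, h=3) → closed; open now [(0,5) g=4 f=8, (0,6) g=3 f=8, (1,4) g=4 f=6, (1,7) g=3 f=8, (2,5) g=2 f=6, (2,7) g=2 f=8, (3,5) g=1 f=6, (3,7) g=1 f=8, (4,6) g=1 f=8]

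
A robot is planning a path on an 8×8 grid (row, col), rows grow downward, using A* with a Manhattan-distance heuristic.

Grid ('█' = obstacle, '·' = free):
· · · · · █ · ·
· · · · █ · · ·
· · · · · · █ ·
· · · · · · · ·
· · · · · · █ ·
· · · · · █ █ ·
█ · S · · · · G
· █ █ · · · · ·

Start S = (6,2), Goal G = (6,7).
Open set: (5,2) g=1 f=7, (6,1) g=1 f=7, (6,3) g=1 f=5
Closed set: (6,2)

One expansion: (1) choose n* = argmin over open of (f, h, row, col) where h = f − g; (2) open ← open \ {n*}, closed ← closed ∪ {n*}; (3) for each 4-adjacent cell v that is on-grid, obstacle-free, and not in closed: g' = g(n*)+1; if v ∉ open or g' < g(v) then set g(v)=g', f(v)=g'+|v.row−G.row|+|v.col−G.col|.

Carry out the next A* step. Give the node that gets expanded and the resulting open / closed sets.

expanded=(6,3); open=[(5,2) g=1 f=7, (5,3) g=2 f=7, (6,1) g=1 f=7, (6,4) g=2 f=5, (7,3) g=2 f=7]; closed=[(6,2), (6,3)]

step 1: expand (6,3) (f=5, h=4) → closed; open now [(5,2) g=1 f=7, (5,3) g=2 f=7, (6,1) g=1 f=7, (6,4) g=2 f=5, (7,3) g=2 f=7]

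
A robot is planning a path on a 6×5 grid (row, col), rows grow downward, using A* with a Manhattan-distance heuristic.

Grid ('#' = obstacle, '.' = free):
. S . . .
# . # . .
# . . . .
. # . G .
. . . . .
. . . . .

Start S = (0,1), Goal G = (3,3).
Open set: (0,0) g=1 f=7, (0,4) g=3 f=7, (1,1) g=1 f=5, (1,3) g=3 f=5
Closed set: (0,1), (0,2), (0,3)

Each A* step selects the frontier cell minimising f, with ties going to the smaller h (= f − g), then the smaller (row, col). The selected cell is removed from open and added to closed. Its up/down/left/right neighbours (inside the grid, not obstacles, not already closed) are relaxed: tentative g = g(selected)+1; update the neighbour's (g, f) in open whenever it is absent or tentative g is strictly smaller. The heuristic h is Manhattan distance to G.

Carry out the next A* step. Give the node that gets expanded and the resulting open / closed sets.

step 1: expand (1,3) (f=5, h=2) → closed; open now [(0,0) g=1 f=7, (0,4) g=3 f=7, (1,1) g=1 f=5, (1,4) g=4 f=7, (2,3) g=4 f=5]

expanded=(1,3); open=[(0,0) g=1 f=7, (0,4) g=3 f=7, (1,1) g=1 f=5, (1,4) g=4 f=7, (2,3) g=4 f=5]; closed=[(0,1), (0,2), (0,3), (1,3)]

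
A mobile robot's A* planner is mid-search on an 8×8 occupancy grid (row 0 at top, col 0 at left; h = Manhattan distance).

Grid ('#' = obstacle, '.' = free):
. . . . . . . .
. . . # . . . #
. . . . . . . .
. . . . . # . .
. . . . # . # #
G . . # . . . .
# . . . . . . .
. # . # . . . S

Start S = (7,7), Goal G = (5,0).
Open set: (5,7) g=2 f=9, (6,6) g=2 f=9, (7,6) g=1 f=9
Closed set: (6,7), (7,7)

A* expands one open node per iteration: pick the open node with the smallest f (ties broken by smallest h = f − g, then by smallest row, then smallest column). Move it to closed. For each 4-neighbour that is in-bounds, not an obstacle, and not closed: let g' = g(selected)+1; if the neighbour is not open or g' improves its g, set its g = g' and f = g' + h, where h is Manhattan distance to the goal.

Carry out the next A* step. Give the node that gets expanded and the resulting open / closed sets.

step 1: expand (5,7) (f=9, h=7) → closed; open now [(5,6) g=3 f=9, (6,6) g=2 f=9, (7,6) g=1 f=9]

expanded=(5,7); open=[(5,6) g=3 f=9, (6,6) g=2 f=9, (7,6) g=1 f=9]; closed=[(5,7), (6,7), (7,7)]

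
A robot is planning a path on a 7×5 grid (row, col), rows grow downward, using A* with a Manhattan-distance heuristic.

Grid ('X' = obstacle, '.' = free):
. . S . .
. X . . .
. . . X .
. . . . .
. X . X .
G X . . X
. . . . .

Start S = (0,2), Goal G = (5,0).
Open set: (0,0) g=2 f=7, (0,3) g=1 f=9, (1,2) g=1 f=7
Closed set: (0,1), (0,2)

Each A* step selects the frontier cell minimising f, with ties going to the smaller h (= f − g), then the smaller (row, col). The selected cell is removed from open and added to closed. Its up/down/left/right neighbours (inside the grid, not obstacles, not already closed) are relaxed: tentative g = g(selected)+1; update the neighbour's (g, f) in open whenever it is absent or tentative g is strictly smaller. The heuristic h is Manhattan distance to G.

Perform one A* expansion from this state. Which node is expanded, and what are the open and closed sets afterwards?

step 1: expand (0,0) (f=7, h=5) → closed; open now [(0,3) g=1 f=9, (1,0) g=3 f=7, (1,2) g=1 f=7]

expanded=(0,0); open=[(0,3) g=1 f=9, (1,0) g=3 f=7, (1,2) g=1 f=7]; closed=[(0,0), (0,1), (0,2)]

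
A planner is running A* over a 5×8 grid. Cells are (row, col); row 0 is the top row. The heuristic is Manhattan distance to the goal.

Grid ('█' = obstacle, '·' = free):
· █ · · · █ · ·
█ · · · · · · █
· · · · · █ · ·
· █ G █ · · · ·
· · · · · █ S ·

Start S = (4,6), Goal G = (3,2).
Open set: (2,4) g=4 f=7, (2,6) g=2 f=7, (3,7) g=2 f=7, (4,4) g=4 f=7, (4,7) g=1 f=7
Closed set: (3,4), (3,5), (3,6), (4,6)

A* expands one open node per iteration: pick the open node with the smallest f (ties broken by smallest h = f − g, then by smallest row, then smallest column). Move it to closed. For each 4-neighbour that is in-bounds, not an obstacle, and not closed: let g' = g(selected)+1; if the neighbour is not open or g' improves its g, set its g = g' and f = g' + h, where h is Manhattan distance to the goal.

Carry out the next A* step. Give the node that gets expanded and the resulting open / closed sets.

expanded=(2,4); open=[(1,4) g=5 f=9, (2,3) g=5 f=7, (2,6) g=2 f=7, (3,7) g=2 f=7, (4,4) g=4 f=7, (4,7) g=1 f=7]; closed=[(2,4), (3,4), (3,5), (3,6), (4,6)]

step 1: expand (2,4) (f=7, h=3) → closed; open now [(1,4) g=5 f=9, (2,3) g=5 f=7, (2,6) g=2 f=7, (3,7) g=2 f=7, (4,4) g=4 f=7, (4,7) g=1 f=7]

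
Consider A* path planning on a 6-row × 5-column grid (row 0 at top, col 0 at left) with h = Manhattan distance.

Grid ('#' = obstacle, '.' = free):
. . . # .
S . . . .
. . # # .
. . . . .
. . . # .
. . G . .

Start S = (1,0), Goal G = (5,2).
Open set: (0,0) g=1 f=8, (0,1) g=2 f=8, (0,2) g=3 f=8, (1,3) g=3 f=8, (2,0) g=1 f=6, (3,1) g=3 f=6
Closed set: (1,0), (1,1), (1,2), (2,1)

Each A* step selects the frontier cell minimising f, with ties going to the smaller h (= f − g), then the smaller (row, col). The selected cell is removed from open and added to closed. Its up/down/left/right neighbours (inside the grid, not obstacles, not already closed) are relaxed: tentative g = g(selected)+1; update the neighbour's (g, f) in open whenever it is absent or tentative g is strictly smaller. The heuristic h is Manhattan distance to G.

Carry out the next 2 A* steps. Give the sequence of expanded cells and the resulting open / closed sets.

step 1: expand (3,1) (f=6, h=3) → closed; open now [(0,0) g=1 f=8, (0,1) g=2 f=8, (0,2) g=3 f=8, (1,3) g=3 f=8, (2,0) g=1 f=6, (3,0) g=4 f=8, (3,2) g=4 f=6, (4,1) g=4 f=6]
step 2: expand (3,2) (f=6, h=2) → closed; open now [(0,0) g=1 f=8, (0,1) g=2 f=8, (0,2) g=3 f=8, (1,3) g=3 f=8, (2,0) g=1 f=6, (3,0) g=4 f=8, (3,3) g=5 f=8, (4,1) g=4 f=6, (4,2) g=5 f=6]

order=[(3,1) → (3,2)]; open=[(0,0) g=1 f=8, (0,1) g=2 f=8, (0,2) g=3 f=8, (1,3) g=3 f=8, (2,0) g=1 f=6, (3,0) g=4 f=8, (3,3) g=5 f=8, (4,1) g=4 f=6, (4,2) g=5 f=6]; closed=[(1,0), (1,1), (1,2), (2,1), (3,1), (3,2)]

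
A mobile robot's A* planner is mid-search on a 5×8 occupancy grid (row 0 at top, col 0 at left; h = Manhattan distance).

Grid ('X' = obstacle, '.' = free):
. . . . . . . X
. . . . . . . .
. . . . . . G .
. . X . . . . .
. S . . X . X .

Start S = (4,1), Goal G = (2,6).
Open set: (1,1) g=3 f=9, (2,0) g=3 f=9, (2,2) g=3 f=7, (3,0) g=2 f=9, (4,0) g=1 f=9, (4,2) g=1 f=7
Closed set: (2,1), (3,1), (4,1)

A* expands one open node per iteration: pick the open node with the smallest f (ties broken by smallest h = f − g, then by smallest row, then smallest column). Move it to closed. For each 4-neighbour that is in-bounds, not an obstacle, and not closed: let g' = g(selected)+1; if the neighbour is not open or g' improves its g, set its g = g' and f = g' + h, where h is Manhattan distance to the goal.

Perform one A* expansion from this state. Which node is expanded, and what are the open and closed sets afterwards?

expanded=(2,2); open=[(1,1) g=3 f=9, (1,2) g=4 f=9, (2,0) g=3 f=9, (2,3) g=4 f=7, (3,0) g=2 f=9, (4,0) g=1 f=9, (4,2) g=1 f=7]; closed=[(2,1), (2,2), (3,1), (4,1)]

step 1: expand (2,2) (f=7, h=4) → closed; open now [(1,1) g=3 f=9, (1,2) g=4 f=9, (2,0) g=3 f=9, (2,3) g=4 f=7, (3,0) g=2 f=9, (4,0) g=1 f=9, (4,2) g=1 f=7]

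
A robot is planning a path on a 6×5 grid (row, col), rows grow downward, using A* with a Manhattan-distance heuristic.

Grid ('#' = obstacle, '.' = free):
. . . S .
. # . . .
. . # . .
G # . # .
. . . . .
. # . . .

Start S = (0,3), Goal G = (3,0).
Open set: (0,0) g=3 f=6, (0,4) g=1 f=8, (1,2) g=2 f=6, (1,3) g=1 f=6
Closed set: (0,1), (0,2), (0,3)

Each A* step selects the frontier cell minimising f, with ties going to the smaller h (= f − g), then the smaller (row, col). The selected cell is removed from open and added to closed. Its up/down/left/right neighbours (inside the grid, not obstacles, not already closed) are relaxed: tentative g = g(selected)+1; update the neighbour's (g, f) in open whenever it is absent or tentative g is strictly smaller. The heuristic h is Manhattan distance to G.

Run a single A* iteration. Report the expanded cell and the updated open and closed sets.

step 1: expand (0,0) (f=6, h=3) → closed; open now [(0,4) g=1 f=8, (1,0) g=4 f=6, (1,2) g=2 f=6, (1,3) g=1 f=6]

expanded=(0,0); open=[(0,4) g=1 f=8, (1,0) g=4 f=6, (1,2) g=2 f=6, (1,3) g=1 f=6]; closed=[(0,0), (0,1), (0,2), (0,3)]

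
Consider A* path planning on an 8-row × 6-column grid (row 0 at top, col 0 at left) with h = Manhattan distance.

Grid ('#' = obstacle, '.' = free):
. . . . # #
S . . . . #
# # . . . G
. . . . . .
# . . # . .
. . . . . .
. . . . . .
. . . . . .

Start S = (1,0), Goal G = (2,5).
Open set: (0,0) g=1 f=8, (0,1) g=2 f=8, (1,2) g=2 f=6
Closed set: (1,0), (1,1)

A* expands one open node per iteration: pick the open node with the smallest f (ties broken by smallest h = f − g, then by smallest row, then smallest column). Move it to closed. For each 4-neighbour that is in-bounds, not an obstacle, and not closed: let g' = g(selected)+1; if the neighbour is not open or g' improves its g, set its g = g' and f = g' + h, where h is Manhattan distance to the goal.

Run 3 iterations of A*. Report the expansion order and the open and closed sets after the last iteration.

step 1: expand (1,2) (f=6, h=4) → closed; open now [(0,0) g=1 f=8, (0,1) g=2 f=8, (0,2) g=3 f=8, (1,3) g=3 f=6, (2,2) g=3 f=6]
step 2: expand (1,3) (f=6, h=3) → closed; open now [(0,0) g=1 f=8, (0,1) g=2 f=8, (0,2) g=3 f=8, (0,3) g=4 f=8, (1,4) g=4 f=6, (2,2) g=3 f=6, (2,3) g=4 f=6]
step 3: expand (1,4) (f=6, h=2) → closed; open now [(0,0) g=1 f=8, (0,1) g=2 f=8, (0,2) g=3 f=8, (0,3) g=4 f=8, (2,2) g=3 f=6, (2,3) g=4 f=6, (2,4) g=5 f=6]

order=[(1,2) → (1,3) → (1,4)]; open=[(0,0) g=1 f=8, (0,1) g=2 f=8, (0,2) g=3 f=8, (0,3) g=4 f=8, (2,2) g=3 f=6, (2,3) g=4 f=6, (2,4) g=5 f=6]; closed=[(1,0), (1,1), (1,2), (1,3), (1,4)]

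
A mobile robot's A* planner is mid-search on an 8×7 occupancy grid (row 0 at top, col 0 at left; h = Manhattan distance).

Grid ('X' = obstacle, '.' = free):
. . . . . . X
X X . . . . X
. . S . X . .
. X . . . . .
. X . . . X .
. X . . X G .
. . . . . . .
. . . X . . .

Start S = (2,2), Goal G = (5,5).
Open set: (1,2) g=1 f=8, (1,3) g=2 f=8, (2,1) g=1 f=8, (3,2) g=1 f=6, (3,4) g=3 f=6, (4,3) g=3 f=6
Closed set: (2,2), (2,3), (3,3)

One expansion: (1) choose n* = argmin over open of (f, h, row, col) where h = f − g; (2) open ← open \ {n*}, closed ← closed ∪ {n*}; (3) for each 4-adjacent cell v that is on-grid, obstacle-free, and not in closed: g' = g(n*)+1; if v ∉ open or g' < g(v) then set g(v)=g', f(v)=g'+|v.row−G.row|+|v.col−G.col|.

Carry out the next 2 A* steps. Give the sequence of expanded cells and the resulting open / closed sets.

step 1: expand (3,4) (f=6, h=3) → closed; open now [(1,2) g=1 f=8, (1,3) g=2 f=8, (2,1) g=1 f=8, (3,2) g=1 f=6, (3,5) g=4 f=6, (4,3) g=3 f=6, (4,4) g=4 f=6]
step 2: expand (3,5) (f=6, h=2) → closed; open now [(1,2) g=1 f=8, (1,3) g=2 f=8, (2,1) g=1 f=8, (2,5) g=5 f=8, (3,2) g=1 f=6, (3,6) g=5 f=8, (4,3) g=3 f=6, (4,4) g=4 f=6]

order=[(3,4) → (3,5)]; open=[(1,2) g=1 f=8, (1,3) g=2 f=8, (2,1) g=1 f=8, (2,5) g=5 f=8, (3,2) g=1 f=6, (3,6) g=5 f=8, (4,3) g=3 f=6, (4,4) g=4 f=6]; closed=[(2,2), (2,3), (3,3), (3,4), (3,5)]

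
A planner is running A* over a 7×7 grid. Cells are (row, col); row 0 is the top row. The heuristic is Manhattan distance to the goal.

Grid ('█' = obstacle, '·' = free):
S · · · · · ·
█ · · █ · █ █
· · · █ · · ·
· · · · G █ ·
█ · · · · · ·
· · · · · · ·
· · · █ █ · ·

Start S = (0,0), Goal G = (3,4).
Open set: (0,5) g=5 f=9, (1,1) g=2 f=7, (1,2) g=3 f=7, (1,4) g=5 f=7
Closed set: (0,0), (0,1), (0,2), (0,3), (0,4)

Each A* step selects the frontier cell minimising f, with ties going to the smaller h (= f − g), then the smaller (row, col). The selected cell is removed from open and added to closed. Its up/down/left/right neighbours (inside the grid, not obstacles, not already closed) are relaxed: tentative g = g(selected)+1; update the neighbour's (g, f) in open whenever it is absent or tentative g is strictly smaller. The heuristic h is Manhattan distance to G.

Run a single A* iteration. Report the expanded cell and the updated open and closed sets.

step 1: expand (1,4) (f=7, h=2) → closed; open now [(0,5) g=5 f=9, (1,1) g=2 f=7, (1,2) g=3 f=7, (2,4) g=6 f=7]

expanded=(1,4); open=[(0,5) g=5 f=9, (1,1) g=2 f=7, (1,2) g=3 f=7, (2,4) g=6 f=7]; closed=[(0,0), (0,1), (0,2), (0,3), (0,4), (1,4)]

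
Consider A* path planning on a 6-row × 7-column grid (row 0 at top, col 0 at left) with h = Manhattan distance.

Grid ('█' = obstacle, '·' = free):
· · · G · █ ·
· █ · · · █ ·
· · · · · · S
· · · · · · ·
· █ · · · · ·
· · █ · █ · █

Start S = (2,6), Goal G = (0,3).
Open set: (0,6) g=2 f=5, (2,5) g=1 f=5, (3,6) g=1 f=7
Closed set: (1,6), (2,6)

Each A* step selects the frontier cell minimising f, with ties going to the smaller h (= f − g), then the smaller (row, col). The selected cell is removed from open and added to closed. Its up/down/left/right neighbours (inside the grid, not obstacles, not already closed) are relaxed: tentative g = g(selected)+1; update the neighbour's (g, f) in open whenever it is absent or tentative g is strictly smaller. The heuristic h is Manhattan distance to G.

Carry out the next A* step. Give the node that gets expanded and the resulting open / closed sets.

expanded=(0,6); open=[(2,5) g=1 f=5, (3,6) g=1 f=7]; closed=[(0,6), (1,6), (2,6)]

step 1: expand (0,6) (f=5, h=3) → closed; open now [(2,5) g=1 f=5, (3,6) g=1 f=7]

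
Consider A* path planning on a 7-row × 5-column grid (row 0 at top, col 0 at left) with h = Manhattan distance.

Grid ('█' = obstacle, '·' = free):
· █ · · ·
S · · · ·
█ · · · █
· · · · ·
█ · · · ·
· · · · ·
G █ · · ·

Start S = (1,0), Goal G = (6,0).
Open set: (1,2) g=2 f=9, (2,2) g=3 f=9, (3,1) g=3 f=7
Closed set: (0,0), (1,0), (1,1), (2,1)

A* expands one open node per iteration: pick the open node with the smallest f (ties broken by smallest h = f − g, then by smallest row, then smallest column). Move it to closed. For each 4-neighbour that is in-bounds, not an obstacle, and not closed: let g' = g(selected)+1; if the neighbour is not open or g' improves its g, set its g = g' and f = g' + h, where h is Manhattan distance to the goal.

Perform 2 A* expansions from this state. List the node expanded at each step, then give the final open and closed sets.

step 1: expand (3,1) (f=7, h=4) → closed; open now [(1,2) g=2 f=9, (2,2) g=3 f=9, (3,0) g=4 f=7, (3,2) g=4 f=9, (4,1) g=4 f=7]
step 2: expand (3,0) (f=7, h=3) → closed; open now [(1,2) g=2 f=9, (2,2) g=3 f=9, (3,2) g=4 f=9, (4,1) g=4 f=7]

order=[(3,1) → (3,0)]; open=[(1,2) g=2 f=9, (2,2) g=3 f=9, (3,2) g=4 f=9, (4,1) g=4 f=7]; closed=[(0,0), (1,0), (1,1), (2,1), (3,0), (3,1)]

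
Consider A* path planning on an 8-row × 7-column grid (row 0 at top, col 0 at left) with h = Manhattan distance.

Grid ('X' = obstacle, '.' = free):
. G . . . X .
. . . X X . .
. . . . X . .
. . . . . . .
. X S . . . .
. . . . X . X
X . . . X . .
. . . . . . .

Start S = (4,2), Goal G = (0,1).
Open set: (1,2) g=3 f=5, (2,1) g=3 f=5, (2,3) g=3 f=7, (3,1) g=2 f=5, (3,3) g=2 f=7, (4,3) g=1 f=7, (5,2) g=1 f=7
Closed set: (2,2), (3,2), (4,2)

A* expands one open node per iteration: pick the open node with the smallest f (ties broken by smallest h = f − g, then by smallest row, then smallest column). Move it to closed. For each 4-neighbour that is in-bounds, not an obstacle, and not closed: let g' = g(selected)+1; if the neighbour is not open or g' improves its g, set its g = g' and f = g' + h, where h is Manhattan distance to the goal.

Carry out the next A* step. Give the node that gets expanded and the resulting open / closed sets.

expanded=(1,2); open=[(0,2) g=4 f=5, (1,1) g=4 f=5, (2,1) g=3 f=5, (2,3) g=3 f=7, (3,1) g=2 f=5, (3,3) g=2 f=7, (4,3) g=1 f=7, (5,2) g=1 f=7]; closed=[(1,2), (2,2), (3,2), (4,2)]

step 1: expand (1,2) (f=5, h=2) → closed; open now [(0,2) g=4 f=5, (1,1) g=4 f=5, (2,1) g=3 f=5, (2,3) g=3 f=7, (3,1) g=2 f=5, (3,3) g=2 f=7, (4,3) g=1 f=7, (5,2) g=1 f=7]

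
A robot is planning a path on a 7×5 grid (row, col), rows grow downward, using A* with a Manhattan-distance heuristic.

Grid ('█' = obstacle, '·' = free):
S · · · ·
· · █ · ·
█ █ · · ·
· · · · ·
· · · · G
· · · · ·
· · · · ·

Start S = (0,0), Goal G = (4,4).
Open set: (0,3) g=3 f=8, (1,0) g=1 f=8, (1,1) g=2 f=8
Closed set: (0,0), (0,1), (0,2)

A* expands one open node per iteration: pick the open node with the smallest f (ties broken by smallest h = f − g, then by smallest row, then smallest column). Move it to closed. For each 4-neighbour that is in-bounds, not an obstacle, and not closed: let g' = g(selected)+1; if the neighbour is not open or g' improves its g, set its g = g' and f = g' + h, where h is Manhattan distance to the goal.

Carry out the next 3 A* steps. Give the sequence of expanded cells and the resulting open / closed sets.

order=[(0,3) → (0,4) → (1,4)]; open=[(1,0) g=1 f=8, (1,1) g=2 f=8, (1,3) g=4 f=8, (2,4) g=6 f=8]; closed=[(0,0), (0,1), (0,2), (0,3), (0,4), (1,4)]

step 1: expand (0,3) (f=8, h=5) → closed; open now [(0,4) g=4 f=8, (1,0) g=1 f=8, (1,1) g=2 f=8, (1,3) g=4 f=8]
step 2: expand (0,4) (f=8, h=4) → closed; open now [(1,0) g=1 f=8, (1,1) g=2 f=8, (1,3) g=4 f=8, (1,4) g=5 f=8]
step 3: expand (1,4) (f=8, h=3) → closed; open now [(1,0) g=1 f=8, (1,1) g=2 f=8, (1,3) g=4 f=8, (2,4) g=6 f=8]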